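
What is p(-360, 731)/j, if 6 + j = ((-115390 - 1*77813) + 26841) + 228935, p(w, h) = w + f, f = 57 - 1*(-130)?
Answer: -173/62567 ≈ -0.0027650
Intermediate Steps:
f = 187 (f = 57 + 130 = 187)
p(w, h) = 187 + w (p(w, h) = w + 187 = 187 + w)
j = 62567 (j = -6 + (((-115390 - 1*77813) + 26841) + 228935) = -6 + (((-115390 - 77813) + 26841) + 228935) = -6 + ((-193203 + 26841) + 228935) = -6 + (-166362 + 228935) = -6 + 62573 = 62567)
p(-360, 731)/j = (187 - 360)/62567 = -173*1/62567 = -173/62567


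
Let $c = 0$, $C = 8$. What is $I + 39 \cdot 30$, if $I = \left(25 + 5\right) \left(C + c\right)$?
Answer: $1410$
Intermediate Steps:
$I = 240$ ($I = \left(25 + 5\right) \left(8 + 0\right) = 30 \cdot 8 = 240$)
$I + 39 \cdot 30 = 240 + 39 \cdot 30 = 240 + 1170 = 1410$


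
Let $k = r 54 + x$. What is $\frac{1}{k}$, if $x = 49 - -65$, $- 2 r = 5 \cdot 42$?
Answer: $- \frac{1}{5556} \approx -0.00017999$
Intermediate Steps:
$r = -105$ ($r = - \frac{5 \cdot 42}{2} = \left(- \frac{1}{2}\right) 210 = -105$)
$x = 114$ ($x = 49 + 65 = 114$)
$k = -5556$ ($k = \left(-105\right) 54 + 114 = -5670 + 114 = -5556$)
$\frac{1}{k} = \frac{1}{-5556} = - \frac{1}{5556}$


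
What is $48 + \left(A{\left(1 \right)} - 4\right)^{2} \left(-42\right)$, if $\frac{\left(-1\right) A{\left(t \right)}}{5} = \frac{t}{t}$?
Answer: $-3354$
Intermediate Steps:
$A{\left(t \right)} = -5$ ($A{\left(t \right)} = - 5 \frac{t}{t} = \left(-5\right) 1 = -5$)
$48 + \left(A{\left(1 \right)} - 4\right)^{2} \left(-42\right) = 48 + \left(-5 - 4\right)^{2} \left(-42\right) = 48 + \left(-9\right)^{2} \left(-42\right) = 48 + 81 \left(-42\right) = 48 - 3402 = -3354$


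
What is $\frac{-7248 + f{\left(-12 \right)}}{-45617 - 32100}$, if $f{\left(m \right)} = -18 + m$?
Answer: $\frac{7278}{77717} \approx 0.093647$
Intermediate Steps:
$\frac{-7248 + f{\left(-12 \right)}}{-45617 - 32100} = \frac{-7248 - 30}{-45617 - 32100} = \frac{-7248 - 30}{-77717} = \left(-7278\right) \left(- \frac{1}{77717}\right) = \frac{7278}{77717}$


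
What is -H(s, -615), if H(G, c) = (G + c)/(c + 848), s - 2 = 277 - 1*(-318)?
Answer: 18/233 ≈ 0.077253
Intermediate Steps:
s = 597 (s = 2 + (277 - 1*(-318)) = 2 + (277 + 318) = 2 + 595 = 597)
H(G, c) = (G + c)/(848 + c)
-H(s, -615) = -(597 - 615)/(848 - 615) = -(-18)/233 = -1*(-18/233) = 18/233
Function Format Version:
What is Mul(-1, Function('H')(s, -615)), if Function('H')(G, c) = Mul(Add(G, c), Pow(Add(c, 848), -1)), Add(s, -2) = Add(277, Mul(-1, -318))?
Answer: Rational(18, 233) ≈ 0.077253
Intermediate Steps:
s = 597 (s = Add(2, Add(277, Mul(-1, -318))) = Add(2, Add(277, 318)) = Add(2, 595) = 597)
Function('H')(G, c) = Mul(Pow(Add(848, c), -1), Add(G, c)) (Function('H')(G, c) = Mul(Add(G, c), Pow(Add(848, c), -1)) = Mul(Pow(Add(848, c), -1), Add(G, c)))
Mul(-1, Function('H')(s, -615)) = Mul(-1, Mul(Pow(Add(848, -615), -1), Add(597, -615))) = Mul(-1, Mul(Pow(233, -1), -18)) = Mul(-1, Mul(Rational(1, 233), -18)) = Mul(-1, Rational(-18, 233)) = Rational(18, 233)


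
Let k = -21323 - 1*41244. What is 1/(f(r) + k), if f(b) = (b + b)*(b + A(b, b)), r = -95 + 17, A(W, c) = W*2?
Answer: -1/26063 ≈ -3.8369e-5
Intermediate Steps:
A(W, c) = 2*W
r = -78
f(b) = 6*b² (f(b) = (b + b)*(b + 2*b) = (2*b)*(3*b) = 6*b²)
k = -62567 (k = -21323 - 41244 = -62567)
1/(f(r) + k) = 1/(6*(-78)² - 62567) = 1/(6*6084 - 62567) = 1/(36504 - 62567) = 1/(-26063) = -1/26063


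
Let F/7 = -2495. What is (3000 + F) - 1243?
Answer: -15708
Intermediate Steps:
F = -17465 (F = 7*(-2495) = -17465)
(3000 + F) - 1243 = (3000 - 17465) - 1243 = -14465 - 1243 = -15708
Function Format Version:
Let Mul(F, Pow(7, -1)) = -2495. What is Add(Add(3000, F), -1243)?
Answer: -15708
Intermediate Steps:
F = -17465 (F = Mul(7, -2495) = -17465)
Add(Add(3000, F), -1243) = Add(Add(3000, -17465), -1243) = Add(-14465, -1243) = -15708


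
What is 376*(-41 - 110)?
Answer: -56776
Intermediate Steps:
376*(-41 - 110) = 376*(-151) = -56776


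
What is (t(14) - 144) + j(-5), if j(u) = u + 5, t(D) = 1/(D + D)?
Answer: -4031/28 ≈ -143.96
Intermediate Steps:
t(D) = 1/(2*D)
j(u) = 5 + u
(t(14) - 144) + j(-5) = ((½)/14 - 144) + (5 - 5) = ((½)*(1/14) - 144) + 0 = (1/28 - 144) + 0 = -4031/28 + 0 = -4031/28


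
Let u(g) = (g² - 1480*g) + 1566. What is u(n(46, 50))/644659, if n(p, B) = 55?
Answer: -76809/644659 ≈ -0.11915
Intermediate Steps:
u(g) = 1566 + g² - 1480*g
u(n(46, 50))/644659 = (1566 + 55² - 1480*55)/644659 = (1566 + 3025 - 81400)*(1/644659) = -76809*1/644659 = -76809/644659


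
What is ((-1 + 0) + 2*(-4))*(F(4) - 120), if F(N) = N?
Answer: 1044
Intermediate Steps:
((-1 + 0) + 2*(-4))*(F(4) - 120) = ((-1 + 0) + 2*(-4))*(4 - 120) = (-1 - 8)*(-116) = -9*(-116) = 1044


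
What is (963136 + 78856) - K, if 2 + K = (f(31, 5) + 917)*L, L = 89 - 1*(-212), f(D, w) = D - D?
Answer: 765977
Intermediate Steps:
f(D, w) = 0
L = 301 (L = 89 + 212 = 301)
K = 276015 (K = -2 + (0 + 917)*301 = -2 + 917*301 = -2 + 276017 = 276015)
(963136 + 78856) - K = (963136 + 78856) - 1*276015 = 1041992 - 276015 = 765977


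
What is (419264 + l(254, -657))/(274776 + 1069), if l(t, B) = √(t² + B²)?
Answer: 419264/275845 + √496165/275845 ≈ 1.5225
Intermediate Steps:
l(t, B) = √(B² + t²)
(419264 + l(254, -657))/(274776 + 1069) = (419264 + √((-657)² + 254²))/(274776 + 1069) = (419264 + √(431649 + 64516))/275845 = (419264 + √496165)*(1/275845) = 419264/275845 + √496165/275845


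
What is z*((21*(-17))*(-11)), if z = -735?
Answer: -2886345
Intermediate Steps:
z*((21*(-17))*(-11)) = -735*21*(-17)*(-11) = -(-262395)*(-11) = -735*3927 = -2886345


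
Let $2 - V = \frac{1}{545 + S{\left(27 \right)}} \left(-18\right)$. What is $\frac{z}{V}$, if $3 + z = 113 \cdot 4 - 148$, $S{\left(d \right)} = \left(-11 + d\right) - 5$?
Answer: $\frac{83678}{565} \approx 148.1$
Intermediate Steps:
$S{\left(d \right)} = -16 + d$
$V = \frac{565}{278}$ ($V = 2 - \frac{1}{545 + \left(-16 + 27\right)} \left(-18\right) = 2 - \frac{1}{545 + 11} \left(-18\right) = 2 - \frac{1}{556} \left(-18\right) = 2 - - \frac{9}{278} = 2 + \frac{9}{278} = \frac{565}{278} \approx 2.0324$)
$z = 301$ ($z = -3 + \left(113 \cdot 4 - 148\right) = -3 + \left(452 - 148\right) = -3 + 304 = 301$)
$\frac{z}{V} = \frac{301}{\frac{565}{278}} = 301 \cdot \frac{278}{565} = \frac{83678}{565}$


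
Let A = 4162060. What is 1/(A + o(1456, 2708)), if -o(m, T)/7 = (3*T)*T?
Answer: -1/149836484 ≈ -6.6739e-9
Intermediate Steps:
o(m, T) = -21*T² (o(m, T) = -7*3*T*T = -21*T²)
1/(A + o(1456, 2708)) = 1/(4162060 - 21*2708²) = 1/(4162060 - 21*7333264) = 1/(4162060 - 153998544) = 1/(-149836484) = -1/149836484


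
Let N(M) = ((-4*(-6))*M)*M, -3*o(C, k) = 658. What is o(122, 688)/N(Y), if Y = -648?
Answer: -329/15116544 ≈ -2.1764e-5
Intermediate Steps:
o(C, k) = -658/3 (o(C, k) = -1/3*658 = -658/3)
N(M) = 24*M**2 (N(M) = (24*M)*M = 24*M**2)
o(122, 688)/N(Y) = -658/(3*(24*(-648)**2)) = -658/(3*(24*419904)) = -658/3/10077696 = -658/3*1/10077696 = -329/15116544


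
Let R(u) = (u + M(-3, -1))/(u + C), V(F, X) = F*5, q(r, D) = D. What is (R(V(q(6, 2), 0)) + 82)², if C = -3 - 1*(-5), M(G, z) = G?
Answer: 982081/144 ≈ 6820.0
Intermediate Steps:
V(F, X) = 5*F
C = 2 (C = -3 + 5 = 2)
R(u) = (-3 + u)/(2 + u) (R(u) = (u - 3)/(u + 2) = (-3 + u)/(2 + u))
(R(V(q(6, 2), 0)) + 82)² = ((-3 + 5*2)/(2 + 5*2) + 82)² = ((-3 + 10)/(2 + 10) + 82)² = (7/12 + 82)² = (991/12)² = 982081/144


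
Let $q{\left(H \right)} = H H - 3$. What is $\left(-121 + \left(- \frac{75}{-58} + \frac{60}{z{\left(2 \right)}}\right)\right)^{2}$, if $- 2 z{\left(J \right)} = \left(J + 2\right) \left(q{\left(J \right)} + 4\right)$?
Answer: $\frac{53158681}{3364} \approx 15802.0$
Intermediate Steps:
$q{\left(H \right)} = -3 + H^{2}$ ($q{\left(H \right)} = H^{2} - 3 = -3 + H^{2}$)
$z{\left(J \right)} = - \frac{\left(1 + J^{2}\right) \left(2 + J\right)}{2}$ ($z{\left(J \right)} = - \frac{\left(J + 2\right) \left(\left(-3 + J^{2}\right) + 4\right)}{2} = - \frac{\left(2 + J\right) \left(1 + J^{2}\right)}{2} = - \frac{\left(1 + J^{2}\right) \left(2 + J\right)}{2}$)
$\left(-121 + \left(- \frac{75}{-58} + \frac{60}{z{\left(2 \right)}}\right)\right)^{2} = \left(-121 + \left(- \frac{75}{-58} + \frac{60}{-1 - 2^{2} - 1 - \frac{2^{3}}{2}}\right)\right)^{2} = \left(-121 + \left(\left(-75\right) \left(- \frac{1}{58}\right) + \frac{60}{-1 - 4 - 1 - 4}\right)\right)^{2} = \left(-121 + \left(\frac{75}{58} + \frac{60}{-1 - 4 - 1 - 4}\right)\right)^{2} = \left(-121 + \left(\frac{75}{58} + \frac{60}{-10}\right)\right)^{2} = \left(-121 + \left(\frac{75}{58} + 60 \left(- \frac{1}{10}\right)\right)\right)^{2} = \left(-121 + \left(\frac{75}{58} - 6\right)\right)^{2} = \left(-121 - \frac{273}{58}\right)^{2} = \left(- \frac{7291}{58}\right)^{2} = \frac{53158681}{3364}$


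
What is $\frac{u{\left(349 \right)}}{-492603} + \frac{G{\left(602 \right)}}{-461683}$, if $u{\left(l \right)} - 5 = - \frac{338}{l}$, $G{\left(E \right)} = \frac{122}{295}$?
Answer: $- \frac{70867501643}{7804896062686265} \approx -9.0799 \cdot 10^{-6}$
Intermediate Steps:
$G{\left(E \right)} = \frac{122}{295}$ ($G{\left(E \right)} = 122 \cdot \frac{1}{295} = \frac{122}{295}$)
$u{\left(l \right)} = 5 - \frac{338}{l}$
$\frac{u{\left(349 \right)}}{-492603} + \frac{G{\left(602 \right)}}{-461683} = \frac{5 - \frac{338}{349}}{-492603} + \frac{122}{295 \left(-461683\right)} = \left(5 - \frac{338}{349}\right) \left(- \frac{1}{492603}\right) + \frac{122}{295} \left(- \frac{1}{461683}\right) = \left(5 - \frac{338}{349}\right) \left(- \frac{1}{492603}\right) - \frac{122}{136196485} = \frac{1407}{349} \left(- \frac{1}{492603}\right) - \frac{122}{136196485} = - \frac{469}{57306149} - \frac{122}{136196485} = - \frac{70867501643}{7804896062686265}$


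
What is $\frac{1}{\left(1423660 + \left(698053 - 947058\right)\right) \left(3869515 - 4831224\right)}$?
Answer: $- \frac{1}{1129676285395} \approx -8.8521 \cdot 10^{-13}$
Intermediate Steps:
$\frac{1}{\left(1423660 + \left(698053 - 947058\right)\right) \left(3869515 - 4831224\right)} = \frac{1}{\left(1423660 + \left(698053 - 947058\right)\right) \left(-961709\right)} = \frac{1}{\left(1423660 - 249005\right) \left(-961709\right)} = \frac{1}{1174655 \left(-961709\right)} = \frac{1}{-1129676285395} = - \frac{1}{1129676285395}$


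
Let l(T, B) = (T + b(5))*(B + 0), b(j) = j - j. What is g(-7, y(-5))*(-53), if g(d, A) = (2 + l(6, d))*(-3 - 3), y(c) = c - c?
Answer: -12720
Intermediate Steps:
b(j) = 0
l(T, B) = B*T (l(T, B) = (T + 0)*(B + 0) = T*B = B*T)
y(c) = 0
g(d, A) = -12 - 36*d (g(d, A) = (2 + d*6)*(-3 - 3) = (2 + 6*d)*(-6) = -12 - 36*d)
g(-7, y(-5))*(-53) = (-12 - 36*(-7))*(-53) = (-12 + 252)*(-53) = 240*(-53) = -12720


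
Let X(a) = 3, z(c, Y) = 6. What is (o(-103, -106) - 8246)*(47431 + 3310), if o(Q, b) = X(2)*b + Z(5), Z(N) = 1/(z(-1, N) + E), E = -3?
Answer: -1303587031/3 ≈ -4.3453e+8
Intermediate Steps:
Z(N) = ⅓ (Z(N) = 1/(6 - 3) = 1/3 = ⅓)
o(Q, b) = ⅓ + 3*b (o(Q, b) = 3*b + ⅓ = ⅓ + 3*b)
(o(-103, -106) - 8246)*(47431 + 3310) = ((⅓ + 3*(-106)) - 8246)*(47431 + 3310) = ((⅓ - 318) - 8246)*50741 = (-953/3 - 8246)*50741 = -25691/3*50741 = -1303587031/3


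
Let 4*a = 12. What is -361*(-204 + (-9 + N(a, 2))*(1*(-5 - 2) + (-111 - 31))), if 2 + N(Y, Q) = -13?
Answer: -1217292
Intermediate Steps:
a = 3 (a = (¼)*12 = 3)
N(Y, Q) = -15 (N(Y, Q) = -2 - 13 = -15)
-361*(-204 + (-9 + N(a, 2))*(1*(-5 - 2) + (-111 - 31))) = -361*(-204 + (-9 - 15)*(1*(-5 - 2) + (-111 - 31))) = -361*(-204 - 24*(1*(-7) - 142)) = -361*(-204 - 24*(-7 - 142)) = -361*(-204 - 24*(-149)) = -361*(-204 + 3576) = -361*3372 = -1217292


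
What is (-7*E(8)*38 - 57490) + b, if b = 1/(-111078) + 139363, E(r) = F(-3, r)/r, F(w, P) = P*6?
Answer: 8917008605/111078 ≈ 80277.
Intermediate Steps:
F(w, P) = 6*P
E(r) = 6 (E(r) = (6*r)/r = 6)
b = 15480163313/111078 (b = -1/111078 + 139363 = 15480163313/111078 ≈ 1.3936e+5)
(-7*E(8)*38 - 57490) + b = (-7*6*38 - 57490) + 15480163313/111078 = (-42*38 - 57490) + 15480163313/111078 = (-1596 - 57490) + 15480163313/111078 = -59086 + 15480163313/111078 = 8917008605/111078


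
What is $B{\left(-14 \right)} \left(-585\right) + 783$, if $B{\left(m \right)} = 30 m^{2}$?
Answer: $-3439017$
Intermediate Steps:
$B{\left(-14 \right)} \left(-585\right) + 783 = 30 \left(-14\right)^{2} \left(-585\right) + 783 = 30 \cdot 196 \left(-585\right) + 783 = 5880 \left(-585\right) + 783 = -3439800 + 783 = -3439017$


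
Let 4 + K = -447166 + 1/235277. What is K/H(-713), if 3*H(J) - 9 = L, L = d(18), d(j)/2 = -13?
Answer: 315626448267/3999709 ≈ 78912.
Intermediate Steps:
d(j) = -26 (d(j) = 2*(-13) = -26)
L = -26
H(J) = -17/3 (H(J) = 3 + (⅓)*(-26) = 3 - 26/3 = -17/3)
K = -105208816089/235277 (K = -4 + (-447166 + 1/235277) = -4 - 105207874981/235277 = -105208816089/235277 ≈ -4.4717e+5)
K/H(-713) = -105208816089/(235277*(-17/3)) = -105208816089/235277*(-3/17) = 315626448267/3999709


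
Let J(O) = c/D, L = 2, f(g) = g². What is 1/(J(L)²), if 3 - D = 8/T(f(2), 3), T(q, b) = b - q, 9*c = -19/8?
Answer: 627264/361 ≈ 1737.6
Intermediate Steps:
c = -19/72 (c = (-19/8)/9 = (-19*⅛)/9 = (⅑)*(-19/8) = -19/72 ≈ -0.26389)
D = 11 (D = 3 - 8/(3 - 1*2²) = 3 - 8/(3 - 1*4) = 3 - 8/(3 - 4) = 3 - 8/(-1) = 3 - 8*(-1) = 3 - 1*(-8) = 3 + 8 = 11)
J(O) = -19/792 (J(O) = -19/72/11 = -19/72*1/11 = -19/792)
1/(J(L)²) = 1/((-19/792)²) = 1/(361/627264) = 627264/361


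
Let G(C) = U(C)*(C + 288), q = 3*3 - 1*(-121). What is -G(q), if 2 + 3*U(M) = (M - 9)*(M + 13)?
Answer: -2410606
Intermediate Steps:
U(M) = -2/3 + (-9 + M)*(13 + M)/3 (U(M) = -2/3 + ((M - 9)*(M + 13))/3 = -2/3 + ((-9 + M)*(13 + M))/3 = -2/3 + (-9 + M)*(13 + M)/3)
q = 130 (q = 9 + 121 = 130)
G(C) = (288 + C)*(-119/3 + C**2/3 + 4*C/3) (G(C) = (-119/3 + C**2/3 + 4*C/3)*(C + 288) = (-119/3 + C**2/3 + 4*C/3)*(288 + C) = (288 + C)*(-119/3 + C**2/3 + 4*C/3))
-G(q) = -(288 + 130)*(-119 + 130**2 + 4*130)/3 = -418*(-119 + 16900 + 520)/3 = -418*17301/3 = -1*2410606 = -2410606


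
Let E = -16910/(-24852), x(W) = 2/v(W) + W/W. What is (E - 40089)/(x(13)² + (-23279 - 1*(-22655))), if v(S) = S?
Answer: 4430801609/68821074 ≈ 64.381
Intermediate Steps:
x(W) = 1 + 2/W (x(W) = 2/W + W/W = 2/W + 1 = 1 + 2/W)
E = 445/654 (E = -16910*(-1/24852) = 445/654 ≈ 0.68043)
(E - 40089)/(x(13)² + (-23279 - 1*(-22655))) = (445/654 - 40089)/(((2 + 13)/13)² + (-23279 - 1*(-22655))) = -26217761/(654*(((1/13)*15)² + (-23279 + 22655))) = -26217761/(654*((15/13)² - 624)) = -26217761/(654*(225/169 - 624)) = -26217761/(654*(-105231/169)) = -26217761/654*(-169/105231) = 4430801609/68821074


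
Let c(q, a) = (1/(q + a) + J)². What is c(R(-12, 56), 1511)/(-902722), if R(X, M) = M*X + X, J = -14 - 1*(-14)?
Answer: -1/617397754738 ≈ -1.6197e-12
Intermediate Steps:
J = 0 (J = -14 + 14 = 0)
R(X, M) = X + M*X
c(q, a) = (a + q)⁻² (c(q, a) = (1/(q + a) + 0)² = (1/(a + q) + 0)² = (1/(a + q))² = (a + q)⁻²)
c(R(-12, 56), 1511)/(-902722) = 1/((1511 - 12*(1 + 56))²*(-902722)) = -1/902722/(1511 - 12*57)² = -1/902722/(1511 - 684)² = -1/902722/827² = (1/683929)*(-1/902722) = -1/617397754738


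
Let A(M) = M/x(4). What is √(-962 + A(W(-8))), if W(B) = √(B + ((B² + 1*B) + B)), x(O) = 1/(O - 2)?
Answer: √(-962 + 4*√10) ≈ 30.812*I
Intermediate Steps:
x(O) = 1/(-2 + O)
W(B) = √(B² + 3*B) (W(B) = √(B + ((B² + B) + B)) = √(B + ((B + B²) + B)) = √(B + (B² + 2*B)) = √(B² + 3*B))
A(M) = 2*M (A(M) = M/(1/(-2 + 4)) = M/(1/2) = M/(½) = M*2 = 2*M)
√(-962 + A(W(-8))) = √(-962 + 2*√(-8*(3 - 8))) = √(-962 + 2*√(-8*(-5))) = √(-962 + 2*√40) = √(-962 + 2*(2*√10)) = √(-962 + 4*√10)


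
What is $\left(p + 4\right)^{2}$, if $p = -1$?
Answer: $9$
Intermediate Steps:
$\left(p + 4\right)^{2} = \left(-1 + 4\right)^{2} = 3^{2} = 9$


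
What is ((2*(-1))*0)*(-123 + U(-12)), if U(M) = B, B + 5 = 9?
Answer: 0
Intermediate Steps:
B = 4 (B = -5 + 9 = 4)
U(M) = 4
((2*(-1))*0)*(-123 + U(-12)) = ((2*(-1))*0)*(-123 + 4) = -2*0*(-119) = 0*(-119) = 0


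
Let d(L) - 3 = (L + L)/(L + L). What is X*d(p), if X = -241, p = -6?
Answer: -964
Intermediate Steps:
d(L) = 4 (d(L) = 3 + (L + L)/(L + L) = 3 + (2*L)/((2*L)) = 3 + (2*L)*(1/(2*L)) = 3 + 1 = 4)
X*d(p) = -241*4 = -964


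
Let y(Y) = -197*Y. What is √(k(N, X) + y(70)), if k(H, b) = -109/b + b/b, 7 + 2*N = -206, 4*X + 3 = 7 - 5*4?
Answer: I*√55047/2 ≈ 117.31*I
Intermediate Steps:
X = -4 (X = -¾ + (7 - 5*4)/4 = -¾ + (7 - 20)/4 = -¾ + (¼)*(-13) = -¾ - 13/4 = -4)
N = -213/2 (N = -7/2 + (½)*(-206) = -7/2 - 103 = -213/2 ≈ -106.50)
k(H, b) = 1 - 109/b (k(H, b) = -109/b + 1 = 1 - 109/b)
√(k(N, X) + y(70)) = √((-109 - 4)/(-4) - 197*70) = √(-¼*(-113) - 13790) = √(113/4 - 13790) = √(-55047/4) = I*√55047/2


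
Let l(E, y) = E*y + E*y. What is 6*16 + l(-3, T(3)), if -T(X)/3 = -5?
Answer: 6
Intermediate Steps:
T(X) = 15 (T(X) = -3*(-5) = 15)
l(E, y) = 2*E*y
6*16 + l(-3, T(3)) = 6*16 + 2*(-3)*15 = 96 - 90 = 6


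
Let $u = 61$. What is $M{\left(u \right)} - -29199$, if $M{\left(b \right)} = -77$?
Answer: $29122$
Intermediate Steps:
$M{\left(u \right)} - -29199 = -77 - -29199 = -77 + 29199 = 29122$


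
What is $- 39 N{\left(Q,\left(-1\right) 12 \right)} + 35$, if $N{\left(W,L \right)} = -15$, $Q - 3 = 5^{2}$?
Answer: $620$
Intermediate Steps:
$Q = 28$ ($Q = 3 + 5^{2} = 3 + 25 = 28$)
$- 39 N{\left(Q,\left(-1\right) 12 \right)} + 35 = \left(-39\right) \left(-15\right) + 35 = 585 + 35 = 620$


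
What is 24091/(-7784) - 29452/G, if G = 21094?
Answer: -1852839/412552 ≈ -4.4912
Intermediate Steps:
24091/(-7784) - 29452/G = 24091/(-7784) - 29452/21094 = 24091*(-1/7784) - 29452*1/21094 = -24091/7784 - 74/53 = -1852839/412552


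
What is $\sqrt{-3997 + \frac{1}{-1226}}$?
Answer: $\frac{i \sqrt{6007795998}}{1226} \approx 63.222 i$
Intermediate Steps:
$\sqrt{-3997 + \frac{1}{-1226}} = \sqrt{-3997 - \frac{1}{1226}} = \sqrt{- \frac{4900323}{1226}} = \frac{i \sqrt{6007795998}}{1226}$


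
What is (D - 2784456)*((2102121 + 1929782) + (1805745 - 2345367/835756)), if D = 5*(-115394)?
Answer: -8199941572063799473/417878 ≈ -1.9623e+13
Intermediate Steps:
D = -576970
(D - 2784456)*((2102121 + 1929782) + (1805745 - 2345367/835756)) = (-576970 - 2784456)*((2102121 + 1929782) + (1805745 - 2345367/835756)) = -3361426*(4031903 + (1805745 - 2345367*1/835756)) = -3361426*(4031903 + (1805745 - 2345367/835756)) = -3361426*(4031903 + 1509159872853/835756) = -3361426*4878846996521/835756 = -8199941572063799473/417878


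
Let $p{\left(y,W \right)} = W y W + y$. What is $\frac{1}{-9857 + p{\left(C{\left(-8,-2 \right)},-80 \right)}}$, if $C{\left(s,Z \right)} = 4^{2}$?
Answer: $\frac{1}{92559} \approx 1.0804 \cdot 10^{-5}$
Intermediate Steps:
$C{\left(s,Z \right)} = 16$
$p{\left(y,W \right)} = y + y W^{2}$ ($p{\left(y,W \right)} = y W^{2} + y = y + y W^{2}$)
$\frac{1}{-9857 + p{\left(C{\left(-8,-2 \right)},-80 \right)}} = \frac{1}{-9857 + 16 \left(1 + \left(-80\right)^{2}\right)} = \frac{1}{-9857 + 16 \left(1 + 6400\right)} = \frac{1}{-9857 + 16 \cdot 6401} = \frac{1}{-9857 + 102416} = \frac{1}{92559}$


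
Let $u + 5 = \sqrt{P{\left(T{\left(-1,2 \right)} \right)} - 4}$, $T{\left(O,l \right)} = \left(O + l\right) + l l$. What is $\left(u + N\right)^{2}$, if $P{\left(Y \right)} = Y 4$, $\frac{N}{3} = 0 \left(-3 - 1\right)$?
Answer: $1$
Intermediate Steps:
$N = 0$ ($N = 3 \cdot 0 \left(-3 - 1\right) = 3 \cdot 0 \left(-4\right) = 3 \cdot 0 = 0$)
$T{\left(O,l \right)} = O + l + l^{2}$ ($T{\left(O,l \right)} = \left(O + l\right) + l^{2} = O + l + l^{2}$)
$P{\left(Y \right)} = 4 Y$
$u = -1$ ($u = -5 + \sqrt{4 \left(-1 + 2 + 2^{2}\right) - 4} = -5 + \sqrt{4 \left(-1 + 2 + 4\right) - 4} = -5 + \sqrt{4 \cdot 5 - 4} = -5 + \sqrt{20 - 4} = -5 + \sqrt{16} = -5 + 4 = -1$)
$\left(u + N\right)^{2} = \left(-1 + 0\right)^{2} = \left(-1\right)^{2} = 1$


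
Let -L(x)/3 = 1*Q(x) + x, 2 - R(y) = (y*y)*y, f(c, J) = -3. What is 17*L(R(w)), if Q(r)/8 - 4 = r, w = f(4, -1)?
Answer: -14943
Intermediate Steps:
w = -3
R(y) = 2 - y**3 (R(y) = 2 - y*y*y = 2 - y**2*y = 2 - y**3)
Q(r) = 32 + 8*r
L(x) = -96 - 27*x (L(x) = -3*(1*(32 + 8*x) + x) = -3*((32 + 8*x) + x) = -3*(32 + 9*x) = -96 - 27*x)
17*L(R(w)) = 17*(-96 - 27*(2 - 1*(-3)**3)) = 17*(-96 - 27*(2 - 1*(-27))) = 17*(-96 - 27*(2 + 27)) = 17*(-96 - 27*29) = 17*(-96 - 783) = 17*(-879) = -14943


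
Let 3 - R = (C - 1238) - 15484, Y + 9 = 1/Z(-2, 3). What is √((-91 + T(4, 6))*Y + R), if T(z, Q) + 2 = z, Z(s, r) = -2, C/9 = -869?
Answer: √101566/2 ≈ 159.35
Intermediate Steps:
C = -7821 (C = 9*(-869) = -7821)
T(z, Q) = -2 + z
Y = -19/2 (Y = -9 + 1/(-2) = -9 - ½ = -19/2 ≈ -9.5000)
R = 24546 (R = 3 - ((-7821 - 1238) - 15484) = 3 - (-9059 - 15484) = 3 - 1*(-24543) = 3 + 24543 = 24546)
√((-91 + T(4, 6))*Y + R) = √((-91 + (-2 + 4))*(-19/2) + 24546) = √((-91 + 2)*(-19/2) + 24546) = √(-89*(-19/2) + 24546) = √(1691/2 + 24546) = √(50783/2) = √101566/2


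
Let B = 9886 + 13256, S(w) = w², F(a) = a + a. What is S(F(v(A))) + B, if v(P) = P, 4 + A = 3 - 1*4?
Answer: 23242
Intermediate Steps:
A = -5 (A = -4 + (3 - 1*4) = -4 + (3 - 4) = -4 - 1 = -5)
F(a) = 2*a
B = 23142
S(F(v(A))) + B = (2*(-5))² + 23142 = (-10)² + 23142 = 100 + 23142 = 23242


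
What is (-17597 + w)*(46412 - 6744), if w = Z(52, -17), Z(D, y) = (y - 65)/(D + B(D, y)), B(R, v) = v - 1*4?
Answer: -21642424452/31 ≈ -6.9814e+8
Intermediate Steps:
B(R, v) = -4 + v (B(R, v) = v - 4 = -4 + v)
Z(D, y) = (-65 + y)/(-4 + D + y) (Z(D, y) = (y - 65)/(D + (-4 + y)) = (-65 + y)/(-4 + D + y))
w = -82/31 (w = (-65 - 17)/(-4 + 52 - 17) = -82/31 ≈ -2.6452)
(-17597 + w)*(46412 - 6744) = (-17597 - 82/31)*(46412 - 6744) = -545589/31*39668 = -21642424452/31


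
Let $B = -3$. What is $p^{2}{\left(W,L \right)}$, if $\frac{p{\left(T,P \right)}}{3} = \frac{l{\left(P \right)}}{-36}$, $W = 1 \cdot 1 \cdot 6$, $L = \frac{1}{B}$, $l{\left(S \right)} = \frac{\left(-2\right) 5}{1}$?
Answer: $\frac{25}{36} \approx 0.69444$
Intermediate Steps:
$l{\left(S \right)} = -10$ ($l{\left(S \right)} = \left(-10\right) 1 = -10$)
$L = - \frac{1}{3}$ ($L = \frac{1}{-3} = - \frac{1}{3} \approx -0.33333$)
$W = 6$ ($W = 1 \cdot 6 = 6$)
$p{\left(T,P \right)} = \frac{5}{6}$ ($p{\left(T,P \right)} = 3 \left(- \frac{10}{-36}\right) = 3 \left(\left(-10\right) \left(- \frac{1}{36}\right)\right) = 3 \cdot \frac{5}{18} = \frac{5}{6}$)
$p^{2}{\left(W,L \right)} = \left(\frac{5}{6}\right)^{2} = \frac{25}{36}$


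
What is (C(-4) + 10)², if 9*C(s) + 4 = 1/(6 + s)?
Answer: 29929/324 ≈ 92.373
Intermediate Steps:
C(s) = -4/9 + 1/(9*(6 + s))
(C(-4) + 10)² = ((-23 - 4*(-4))/(9*(6 - 4)) + 10)² = ((⅑)*(-23 + 16)/2 + 10)² = ((⅑)*(½)*(-7) + 10)² = (-7/18 + 10)² = (173/18)² = 29929/324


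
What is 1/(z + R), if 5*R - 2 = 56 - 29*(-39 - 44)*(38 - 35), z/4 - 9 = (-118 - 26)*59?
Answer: -5/162461 ≈ -3.0777e-5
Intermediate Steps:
z = -33948 (z = 36 + 4*((-118 - 26)*59) = 36 + 4*(-144*59) = 36 + 4*(-8496) = 36 - 33984 = -33948)
R = 7279/5 (R = ⅖ + (56 - 29*(-39 - 44)*(38 - 35))/5 = ⅖ + (56 - (-2407)*3)/5 = ⅖ + (56 - 29*(-249))/5 = ⅖ + (56 + 7221)/5 = ⅖ + (⅕)*7277 = ⅖ + 7277/5 = 7279/5 ≈ 1455.8)
1/(z + R) = 1/(-33948 + 7279/5) = 1/(-162461/5) = -5/162461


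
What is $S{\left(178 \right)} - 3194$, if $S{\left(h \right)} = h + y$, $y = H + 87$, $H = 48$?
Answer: $-2881$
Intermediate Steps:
$y = 135$ ($y = 48 + 87 = 135$)
$S{\left(h \right)} = 135 + h$ ($S{\left(h \right)} = h + 135 = 135 + h$)
$S{\left(178 \right)} - 3194 = \left(135 + 178\right) - 3194 = 313 - 3194 = -2881$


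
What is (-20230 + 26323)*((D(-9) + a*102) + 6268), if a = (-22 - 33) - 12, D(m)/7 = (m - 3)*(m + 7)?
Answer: -2425014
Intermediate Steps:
D(m) = 7*(-3 + m)*(7 + m) (D(m) = 7*((m - 3)*(m + 7)) = 7*((-3 + m)*(7 + m)) = 7*(-3 + m)*(7 + m))
a = -67 (a = -55 - 12 = -67)
(-20230 + 26323)*((D(-9) + a*102) + 6268) = (-20230 + 26323)*(((-147 + 7*(-9)² + 28*(-9)) - 67*102) + 6268) = 6093*(((-147 + 7*81 - 252) - 6834) + 6268) = 6093*(((-147 + 567 - 252) - 6834) + 6268) = 6093*((168 - 6834) + 6268) = 6093*(-6666 + 6268) = 6093*(-398) = -2425014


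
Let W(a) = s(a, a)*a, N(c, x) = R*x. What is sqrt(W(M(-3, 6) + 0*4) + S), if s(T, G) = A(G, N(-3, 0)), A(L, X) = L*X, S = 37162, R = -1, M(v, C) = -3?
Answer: sqrt(37162) ≈ 192.77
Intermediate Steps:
N(c, x) = -x
s(T, G) = 0 (s(T, G) = G*(-1*0) = G*0 = 0)
W(a) = 0 (W(a) = 0*a = 0)
sqrt(W(M(-3, 6) + 0*4) + S) = sqrt(0 + 37162) = sqrt(37162)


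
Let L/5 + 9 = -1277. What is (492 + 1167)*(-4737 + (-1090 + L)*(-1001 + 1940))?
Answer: -11722522203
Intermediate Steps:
L = -6430 (L = -45 + 5*(-1277) = -45 - 6385 = -6430)
(492 + 1167)*(-4737 + (-1090 + L)*(-1001 + 1940)) = (492 + 1167)*(-4737 + (-1090 - 6430)*(-1001 + 1940)) = 1659*(-4737 - 7520*939) = 1659*(-4737 - 7061280) = 1659*(-7066017) = -11722522203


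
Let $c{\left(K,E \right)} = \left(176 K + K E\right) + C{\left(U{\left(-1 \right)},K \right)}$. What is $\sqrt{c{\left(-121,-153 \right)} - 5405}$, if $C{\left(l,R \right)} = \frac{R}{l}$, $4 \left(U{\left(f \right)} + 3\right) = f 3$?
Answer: $\frac{4 i \sqrt{114690}}{15} \approx 90.309 i$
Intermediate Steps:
$U{\left(f \right)} = -3 + \frac{3 f}{4}$ ($U{\left(f \right)} = -3 + \frac{f 3}{4} = -3 + \frac{3 f}{4}$)
$c{\left(K,E \right)} = \frac{2636 K}{15} + E K$ ($c{\left(K,E \right)} = \left(176 K + K E\right) + \frac{K}{-3 + \frac{3}{4} \left(-1\right)} = \left(176 K + E K\right) + \frac{K}{-3 - \frac{3}{4}} = \left(176 K + E K\right) + \frac{K}{- \frac{15}{4}} = \left(176 K + E K\right) + K \left(- \frac{4}{15}\right) = \left(176 K + E K\right) - \frac{4 K}{15} = \frac{2636 K}{15} + E K$)
$\sqrt{c{\left(-121,-153 \right)} - 5405} = \sqrt{\frac{1}{15} \left(-121\right) \left(2636 + 15 \left(-153\right)\right) - 5405} = \sqrt{\frac{1}{15} \left(-121\right) \left(2636 - 2295\right) - 5405} = \sqrt{\frac{1}{15} \left(-121\right) 341 - 5405} = \sqrt{- \frac{41261}{15} - 5405} = \sqrt{- \frac{122336}{15}} = \frac{4 i \sqrt{114690}}{15}$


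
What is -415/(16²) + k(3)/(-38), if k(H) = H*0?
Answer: -415/256 ≈ -1.6211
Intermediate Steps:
k(H) = 0
-415/(16²) + k(3)/(-38) = -415/(16²) + 0/(-38) = -415/256 + 0*(-1/38) = -415*1/256 + 0 = -415/256 + 0 = -415/256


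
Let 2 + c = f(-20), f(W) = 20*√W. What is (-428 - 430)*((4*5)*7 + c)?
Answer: -118404 - 34320*I*√5 ≈ -1.184e+5 - 76742.0*I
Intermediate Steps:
c = -2 + 40*I*√5 (c = -2 + 20*√(-20) = -2 + 20*(2*I*√5) = -2 + 40*I*√5 ≈ -2.0 + 89.443*I)
(-428 - 430)*((4*5)*7 + c) = (-428 - 430)*((4*5)*7 + (-2 + 40*I*√5)) = -858*(20*7 + (-2 + 40*I*√5)) = -858*(140 + (-2 + 40*I*√5)) = -858*(138 + 40*I*√5) = -118404 - 34320*I*√5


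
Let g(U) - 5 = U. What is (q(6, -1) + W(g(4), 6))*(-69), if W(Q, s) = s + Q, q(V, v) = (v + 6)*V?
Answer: -3105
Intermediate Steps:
q(V, v) = V*(6 + v) (q(V, v) = (6 + v)*V = V*(6 + v))
g(U) = 5 + U
W(Q, s) = Q + s
(q(6, -1) + W(g(4), 6))*(-69) = (6*(6 - 1) + ((5 + 4) + 6))*(-69) = (6*5 + (9 + 6))*(-69) = (30 + 15)*(-69) = 45*(-69) = -3105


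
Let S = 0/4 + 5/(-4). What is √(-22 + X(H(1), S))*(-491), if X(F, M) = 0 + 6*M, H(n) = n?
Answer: -491*I*√118/2 ≈ -2666.8*I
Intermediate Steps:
S = -5/4 (S = 0*(¼) + 5*(-¼) = 0 - 5/4 = -5/4 ≈ -1.2500)
X(F, M) = 6*M
√(-22 + X(H(1), S))*(-491) = √(-22 + 6*(-5/4))*(-491) = √(-22 - 15/2)*(-491) = √(-59/2)*(-491) = (I*√118/2)*(-491) = -491*I*√118/2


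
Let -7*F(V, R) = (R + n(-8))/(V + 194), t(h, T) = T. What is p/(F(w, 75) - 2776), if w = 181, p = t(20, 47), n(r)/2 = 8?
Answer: -17625/1041013 ≈ -0.016931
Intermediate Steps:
n(r) = 16 (n(r) = 2*8 = 16)
p = 47
F(V, R) = -(16 + R)/(7*(194 + V)) (F(V, R) = -(R + 16)/(7*(V + 194)) = -(16 + R)/(7*(194 + V)))
p/(F(w, 75) - 2776) = 47/((-16 - 1*75)/(7*(194 + 181)) - 2776) = 47/((⅐)*(-16 - 75)/375 - 2776) = 47/((⅐)*(1/375)*(-91) - 2776) = 47/(-13/375 - 2776) = 47/(-1041013/375) = 47*(-375/1041013) = -17625/1041013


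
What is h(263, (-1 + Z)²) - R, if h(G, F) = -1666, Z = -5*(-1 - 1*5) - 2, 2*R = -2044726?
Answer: 1020697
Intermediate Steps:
R = -1022363 (R = (½)*(-2044726) = -1022363)
Z = 28 (Z = -5*(-1 - 5) - 2 = -5*(-6) - 2 = 30 - 2 = 28)
h(263, (-1 + Z)²) - R = -1666 - 1*(-1022363) = -1666 + 1022363 = 1020697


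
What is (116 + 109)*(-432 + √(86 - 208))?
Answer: -97200 + 225*I*√122 ≈ -97200.0 + 2485.2*I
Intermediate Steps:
(116 + 109)*(-432 + √(86 - 208)) = 225*(-432 + √(-122)) = 225*(-432 + I*√122) = -97200 + 225*I*√122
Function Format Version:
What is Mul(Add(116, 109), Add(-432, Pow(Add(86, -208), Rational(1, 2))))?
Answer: Add(-97200, Mul(225, I, Pow(122, Rational(1, 2)))) ≈ Add(-97200., Mul(2485.2, I))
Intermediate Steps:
Mul(Add(116, 109), Add(-432, Pow(Add(86, -208), Rational(1, 2)))) = Mul(225, Add(-432, Pow(-122, Rational(1, 2)))) = Mul(225, Add(-432, Mul(I, Pow(122, Rational(1, 2))))) = Add(-97200, Mul(225, I, Pow(122, Rational(1, 2))))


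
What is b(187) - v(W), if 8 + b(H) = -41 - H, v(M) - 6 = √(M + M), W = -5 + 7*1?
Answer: -244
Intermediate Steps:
W = 2 (W = -5 + 7 = 2)
v(M) = 6 + √2*√M (v(M) = 6 + √(M + M) = 6 + √(2*M) = 6 + √2*√M)
b(H) = -49 - H (b(H) = -8 + (-41 - H) = -49 - H)
b(187) - v(W) = (-49 - 1*187) - (6 + √2*√2) = (-49 - 187) - (6 + 2) = -236 - 1*8 = -236 - 8 = -244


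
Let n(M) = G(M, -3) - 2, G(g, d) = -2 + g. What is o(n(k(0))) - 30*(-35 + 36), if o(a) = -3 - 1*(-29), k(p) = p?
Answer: -4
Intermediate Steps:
n(M) = -4 + M (n(M) = (-2 + M) - 2 = -4 + M)
o(a) = 26 (o(a) = -3 + 29 = 26)
o(n(k(0))) - 30*(-35 + 36) = 26 - 30*(-35 + 36) = 26 - 30*1 = 26 - 30 = -4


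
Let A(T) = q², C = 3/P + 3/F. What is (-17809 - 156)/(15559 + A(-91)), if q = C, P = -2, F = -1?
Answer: -71860/62317 ≈ -1.1531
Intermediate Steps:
C = -9/2 (C = 3/(-2) + 3/(-1) = 3*(-½) + 3*(-1) = -3/2 - 3 = -9/2 ≈ -4.5000)
q = -9/2 ≈ -4.5000
A(T) = 81/4 (A(T) = (-9/2)² = 81/4)
(-17809 - 156)/(15559 + A(-91)) = (-17809 - 156)/(15559 + 81/4) = -17965/62317/4 = -17965*4/62317 = -71860/62317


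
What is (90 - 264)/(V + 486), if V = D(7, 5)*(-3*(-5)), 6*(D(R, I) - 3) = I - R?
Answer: -87/263 ≈ -0.33080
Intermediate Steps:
D(R, I) = 3 - R/6 + I/6 (D(R, I) = 3 + (I - R)/6 = 3 + (-R/6 + I/6) = 3 - R/6 + I/6)
V = 40 (V = (3 - ⅙*7 + (⅙)*5)*(-3*(-5)) = (3 - 7/6 + ⅚)*15 = (8/3)*15 = 40)
(90 - 264)/(V + 486) = (90 - 264)/(40 + 486) = -174/526 = -174*1/526 = -87/263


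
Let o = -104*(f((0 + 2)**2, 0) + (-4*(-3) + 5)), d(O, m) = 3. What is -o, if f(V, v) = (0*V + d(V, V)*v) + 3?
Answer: 2080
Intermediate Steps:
f(V, v) = 3 + 3*v (f(V, v) = (0*V + 3*v) + 3 = (0 + 3*v) + 3 = 3*v + 3 = 3 + 3*v)
o = -2080 (o = -104*((3 + 3*0) + (-4*(-3) + 5)) = -104*((3 + 0) + (12 + 5)) = -104*(3 + 17) = -104*20 = -2080)
-o = -1*(-2080) = 2080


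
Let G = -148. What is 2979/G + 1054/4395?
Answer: -12936713/650460 ≈ -19.889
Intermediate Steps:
2979/G + 1054/4395 = 2979/(-148) + 1054/4395 = 2979*(-1/148) + 1054*(1/4395) = -2979/148 + 1054/4395 = -12936713/650460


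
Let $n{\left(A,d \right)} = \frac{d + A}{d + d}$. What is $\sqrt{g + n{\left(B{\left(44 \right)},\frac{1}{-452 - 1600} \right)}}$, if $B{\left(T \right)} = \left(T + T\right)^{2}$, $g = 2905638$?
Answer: $\frac{i \sqrt{20158822}}{2} \approx 2244.9 i$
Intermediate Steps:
$B{\left(T \right)} = 4 T^{2}$ ($B{\left(T \right)} = \left(2 T\right)^{2} = 4 T^{2}$)
$n{\left(A,d \right)} = \frac{A + d}{2 d}$
$\sqrt{g + n{\left(B{\left(44 \right)},\frac{1}{-452 - 1600} \right)}} = \sqrt{2905638 + \frac{4 \cdot 44^{2} + \frac{1}{-452 - 1600}}{2 \frac{1}{-452 - 1600}}} = \sqrt{2905638 + \frac{4 \cdot 1936 + \frac{1}{-2052}}{2 \frac{1}{-2052}}} = \sqrt{2905638 + \frac{7744 - \frac{1}{2052}}{2 \left(- \frac{1}{2052}\right)}} = \sqrt{2905638 + \frac{1}{2} \left(-2052\right) \frac{15890687}{2052}} = \sqrt{2905638 - \frac{15890687}{2}} = \sqrt{- \frac{10079411}{2}} = \frac{i \sqrt{20158822}}{2}$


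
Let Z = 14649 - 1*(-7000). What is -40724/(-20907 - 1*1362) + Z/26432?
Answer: 1558518349/588614208 ≈ 2.6478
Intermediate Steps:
Z = 21649 (Z = 14649 + 7000 = 21649)
-40724/(-20907 - 1*1362) + Z/26432 = -40724/(-20907 - 1*1362) + 21649/26432 = -40724/(-20907 - 1362) + 21649*(1/26432) = -40724/(-22269) + 21649/26432 = -40724*(-1/22269) + 21649/26432 = 40724/22269 + 21649/26432 = 1558518349/588614208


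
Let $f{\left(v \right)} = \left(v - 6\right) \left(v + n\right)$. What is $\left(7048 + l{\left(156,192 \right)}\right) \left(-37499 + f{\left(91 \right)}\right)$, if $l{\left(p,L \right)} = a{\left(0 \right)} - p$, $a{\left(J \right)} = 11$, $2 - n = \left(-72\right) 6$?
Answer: $49190778$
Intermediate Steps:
$n = 434$ ($n = 2 - \left(-72\right) 6 = 2 - -432 = 2 + 432 = 434$)
$f{\left(v \right)} = \left(-6 + v\right) \left(434 + v\right)$ ($f{\left(v \right)} = \left(v - 6\right) \left(v + 434\right) = \left(-6 + v\right) \left(434 + v\right)$)
$l{\left(p,L \right)} = 11 - p$
$\left(7048 + l{\left(156,192 \right)}\right) \left(-37499 + f{\left(91 \right)}\right) = \left(7048 + \left(11 - 156\right)\right) \left(-37499 + \left(-2604 + 91^{2} + 428 \cdot 91\right)\right) = \left(7048 + \left(11 - 156\right)\right) \left(-37499 + \left(-2604 + 8281 + 38948\right)\right) = \left(7048 - 145\right) \left(-37499 + 44625\right) = 6903 \cdot 7126 = 49190778$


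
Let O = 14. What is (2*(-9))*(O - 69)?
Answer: 990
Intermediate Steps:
(2*(-9))*(O - 69) = (2*(-9))*(14 - 69) = -18*(-55) = 990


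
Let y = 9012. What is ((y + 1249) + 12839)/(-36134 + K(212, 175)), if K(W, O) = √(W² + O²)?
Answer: -834695400/1305590387 - 23100*√75569/1305590387 ≈ -0.64419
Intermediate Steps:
K(W, O) = √(O² + W²)
((y + 1249) + 12839)/(-36134 + K(212, 175)) = ((9012 + 1249) + 12839)/(-36134 + √(175² + 212²)) = (10261 + 12839)/(-36134 + √(30625 + 44944)) = 23100/(-36134 + √75569)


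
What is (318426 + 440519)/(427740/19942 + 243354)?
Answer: 7567440595/2426696604 ≈ 3.1184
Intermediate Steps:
(318426 + 440519)/(427740/19942 + 243354) = 758945/(427740*(1/19942) + 243354) = 758945/(213870/9971 + 243354) = 758945/(2426696604/9971) = 758945*(9971/2426696604) = 7567440595/2426696604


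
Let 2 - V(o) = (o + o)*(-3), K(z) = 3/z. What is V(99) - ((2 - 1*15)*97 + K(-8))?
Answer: 14859/8 ≈ 1857.4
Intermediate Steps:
V(o) = 2 + 6*o (V(o) = 2 - (o + o)*(-3) = 2 - 2*o*(-3) = 2 - (-6)*o = 2 + 6*o)
V(99) - ((2 - 1*15)*97 + K(-8)) = (2 + 6*99) - ((2 - 1*15)*97 + 3/(-8)) = (2 + 594) - ((2 - 15)*97 + 3*(-1/8)) = 596 - (-13*97 - 3/8) = 596 - (-1261 - 3/8) = 596 - 1*(-10091/8) = 596 + 10091/8 = 14859/8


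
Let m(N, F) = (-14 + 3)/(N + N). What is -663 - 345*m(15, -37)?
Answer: -1073/2 ≈ -536.50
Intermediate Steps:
m(N, F) = -11/(2*N) (m(N, F) = -11*1/(2*N) = -11/(2*N))
-663 - 345*m(15, -37) = -663 - (-3795)/(2*15) = -663 - 345*(-11/30) = -663 + 253/2 = -1073/2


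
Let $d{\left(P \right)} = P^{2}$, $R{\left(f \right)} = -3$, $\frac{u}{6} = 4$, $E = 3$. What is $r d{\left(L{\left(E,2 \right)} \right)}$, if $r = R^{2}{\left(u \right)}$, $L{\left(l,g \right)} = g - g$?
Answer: $0$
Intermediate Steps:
$u = 24$ ($u = 6 \cdot 4 = 24$)
$L{\left(l,g \right)} = 0$
$r = 9$ ($r = \left(-3\right)^{2} = 9$)
$r d{\left(L{\left(E,2 \right)} \right)} = 9 \cdot 0^{2} = 9 \cdot 0 = 0$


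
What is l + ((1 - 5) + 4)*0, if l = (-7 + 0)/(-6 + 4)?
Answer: 7/2 ≈ 3.5000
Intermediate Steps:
l = 7/2 (l = -7/(-2) = -7*(-½) = 7/2 ≈ 3.5000)
l + ((1 - 5) + 4)*0 = 7/2 + ((1 - 5) + 4)*0 = 7/2 + (-4 + 4)*0 = 7/2 + 0*0 = 7/2 + 0 = 7/2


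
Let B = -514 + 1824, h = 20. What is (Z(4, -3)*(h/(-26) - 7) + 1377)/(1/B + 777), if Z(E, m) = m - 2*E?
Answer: 24905720/13232323 ≈ 1.8822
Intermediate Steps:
B = 1310
(Z(4, -3)*(h/(-26) - 7) + 1377)/(1/B + 777) = ((-3 - 2*4)*(20/(-26) - 7) + 1377)/(1/1310 + 777) = ((-3 - 8)*(20*(-1/26) - 7) + 1377)/(1/1310 + 777) = (-11*(-10/13 - 7) + 1377)/(1017871/1310) = (-11*(-101/13) + 1377)*(1310/1017871) = (1111/13 + 1377)*(1310/1017871) = (19012/13)*(1310/1017871) = 24905720/13232323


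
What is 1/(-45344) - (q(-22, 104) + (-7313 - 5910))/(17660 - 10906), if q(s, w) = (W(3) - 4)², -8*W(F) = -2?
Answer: 13612257/6960304 ≈ 1.9557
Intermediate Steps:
W(F) = ¼ (W(F) = -⅛*(-2) = ¼)
q(s, w) = 225/16 (q(s, w) = (¼ - 4)² = (-15/4)² = 225/16)
1/(-45344) - (q(-22, 104) + (-7313 - 5910))/(17660 - 10906) = 1/(-45344) - (225/16 + (-7313 - 5910))/(17660 - 10906) = -1/45344 - (225/16 - 13223)/6754 = -1/45344 - (-211343)/(16*6754) = -1/45344 - 1*(-19213/9824) = -1/45344 + 19213/9824 = 13612257/6960304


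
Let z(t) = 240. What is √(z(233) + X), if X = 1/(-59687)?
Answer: √855009052873/59687 ≈ 15.492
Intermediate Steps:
X = -1/59687 ≈ -1.6754e-5
√(z(233) + X) = √(240 - 1/59687) = √(14324879/59687) = √855009052873/59687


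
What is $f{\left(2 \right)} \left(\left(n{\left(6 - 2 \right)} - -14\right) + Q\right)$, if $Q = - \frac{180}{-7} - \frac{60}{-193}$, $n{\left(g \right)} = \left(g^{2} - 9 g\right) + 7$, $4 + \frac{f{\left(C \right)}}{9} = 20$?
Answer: $\frac{5257584}{1351} \approx 3891.6$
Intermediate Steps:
$f{\left(C \right)} = 144$ ($f{\left(C \right)} = -36 + 9 \cdot 20 = -36 + 180 = 144$)
$n{\left(g \right)} = 7 + g^{2} - 9 g$
$Q = \frac{35160}{1351}$ ($Q = \left(-180\right) \left(- \frac{1}{7}\right) - - \frac{60}{193} = \frac{180}{7} + \frac{60}{193} = \frac{35160}{1351} \approx 26.025$)
$f{\left(2 \right)} \left(\left(n{\left(6 - 2 \right)} - -14\right) + Q\right) = 144 \left(\left(\left(7 + \left(6 - 2\right)^{2} - 9 \left(6 - 2\right)\right) - -14\right) + \frac{35160}{1351}\right) = 144 \left(\left(\left(7 + 4^{2} - 36\right) + 14\right) + \frac{35160}{1351}\right) = 144 \left(\left(\left(7 + 16 - 36\right) + 14\right) + \frac{35160}{1351}\right) = 144 \left(\left(-13 + 14\right) + \frac{35160}{1351}\right) = 144 \left(1 + \frac{35160}{1351}\right) = 144 \cdot \frac{36511}{1351} = \frac{5257584}{1351}$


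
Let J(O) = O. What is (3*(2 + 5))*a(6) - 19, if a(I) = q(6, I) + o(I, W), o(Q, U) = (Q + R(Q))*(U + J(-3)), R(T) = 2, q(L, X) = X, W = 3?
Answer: 107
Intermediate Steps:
o(Q, U) = (-3 + U)*(2 + Q) (o(Q, U) = (Q + 2)*(U - 3) = (2 + Q)*(-3 + U) = (-3 + U)*(2 + Q))
a(I) = I (a(I) = I + (-6 - 3*I + 2*3 + I*3) = I + (-6 - 3*I + 6 + 3*I) = I + 0 = I)
(3*(2 + 5))*a(6) - 19 = (3*(2 + 5))*6 - 19 = (3*7)*6 - 19 = 21*6 - 19 = 126 - 19 = 107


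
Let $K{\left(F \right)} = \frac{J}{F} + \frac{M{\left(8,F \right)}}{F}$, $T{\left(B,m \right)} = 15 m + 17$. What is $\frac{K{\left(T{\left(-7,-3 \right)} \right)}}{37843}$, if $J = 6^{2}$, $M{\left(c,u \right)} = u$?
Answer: $- \frac{2}{264901} \approx -7.55 \cdot 10^{-6}$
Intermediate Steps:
$T{\left(B,m \right)} = 17 + 15 m$
$J = 36$
$K{\left(F \right)} = 1 + \frac{36}{F}$ ($K{\left(F \right)} = \frac{36}{F} + \frac{F}{F} = \frac{36}{F} + 1 = 1 + \frac{36}{F}$)
$\frac{K{\left(T{\left(-7,-3 \right)} \right)}}{37843} = \frac{\frac{1}{17 + 15 \left(-3\right)} \left(36 + \left(17 + 15 \left(-3\right)\right)\right)}{37843} = \frac{36 + \left(17 - 45\right)}{17 - 45} \cdot \frac{1}{37843} = \frac{36 - 28}{-28} \cdot \frac{1}{37843} = \left(- \frac{1}{28}\right) 8 \cdot \frac{1}{37843} = \left(- \frac{2}{7}\right) \frac{1}{37843} = - \frac{2}{264901}$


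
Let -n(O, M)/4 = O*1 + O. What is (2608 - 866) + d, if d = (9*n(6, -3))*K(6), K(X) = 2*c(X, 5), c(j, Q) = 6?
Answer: -3442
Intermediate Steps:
K(X) = 12 (K(X) = 2*6 = 12)
n(O, M) = -8*O (n(O, M) = -4*(O*1 + O) = -4*(O + O) = -8*O)
d = -5184 (d = (9*(-8*6))*12 = (9*(-48))*12 = -432*12 = -5184)
(2608 - 866) + d = (2608 - 866) - 5184 = 1742 - 5184 = -3442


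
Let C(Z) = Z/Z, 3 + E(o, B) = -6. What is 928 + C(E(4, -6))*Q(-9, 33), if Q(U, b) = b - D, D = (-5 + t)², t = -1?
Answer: 925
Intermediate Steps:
E(o, B) = -9 (E(o, B) = -3 - 6 = -9)
D = 36 (D = (-5 - 1)² = (-6)² = 36)
C(Z) = 1
Q(U, b) = -36 + b (Q(U, b) = b - 1*36 = b - 36 = -36 + b)
928 + C(E(4, -6))*Q(-9, 33) = 928 + 1*(-36 + 33) = 928 + 1*(-3) = 928 - 3 = 925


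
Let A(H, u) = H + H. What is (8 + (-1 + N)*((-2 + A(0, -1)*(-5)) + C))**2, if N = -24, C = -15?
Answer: 187489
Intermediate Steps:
A(H, u) = 2*H
(8 + (-1 + N)*((-2 + A(0, -1)*(-5)) + C))**2 = (8 + (-1 - 24)*((-2 + (2*0)*(-5)) - 15))**2 = (8 - 25*((-2 + 0*(-5)) - 15))**2 = (8 - 25*((-2 + 0) - 15))**2 = (8 - 25*(-2 - 15))**2 = (8 - 25*(-17))**2 = (8 + 425)**2 = 433**2 = 187489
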